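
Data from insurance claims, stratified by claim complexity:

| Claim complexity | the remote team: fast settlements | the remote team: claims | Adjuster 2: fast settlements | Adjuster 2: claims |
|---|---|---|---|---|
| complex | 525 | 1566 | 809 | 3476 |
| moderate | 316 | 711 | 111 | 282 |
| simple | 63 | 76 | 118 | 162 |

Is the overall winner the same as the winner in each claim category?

Complex: the remote team 525/1566 = 33.5%, Adjuster 2 809/3476 = 23.3% → the remote team
Moderate: the remote team 316/711 = 44.4%, Adjuster 2 111/282 = 39.4% → the remote team
Simple: the remote team 63/76 = 82.9%, Adjuster 2 118/162 = 72.8% → the remote team
Overall: the remote team 904/2353 = 38.4%, Adjuster 2 1038/3920 = 26.5% → the remote team
The remote team wins overall and in every claim group — no reversal.

Yes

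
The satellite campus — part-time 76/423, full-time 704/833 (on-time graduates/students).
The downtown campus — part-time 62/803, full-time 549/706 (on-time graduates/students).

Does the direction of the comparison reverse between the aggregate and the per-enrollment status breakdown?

Part-time: the satellite campus 76/423 = 18.0%, the downtown campus 62/803 = 7.7% → the satellite campus
Full-time: the satellite campus 704/833 = 84.5%, the downtown campus 549/706 = 77.8% → the satellite campus
Overall: the satellite campus 780/1256 = 62.1%, the downtown campus 611/1509 = 40.5% → the satellite campus
The satellite campus wins overall and in every enrollment group — no reversal.

No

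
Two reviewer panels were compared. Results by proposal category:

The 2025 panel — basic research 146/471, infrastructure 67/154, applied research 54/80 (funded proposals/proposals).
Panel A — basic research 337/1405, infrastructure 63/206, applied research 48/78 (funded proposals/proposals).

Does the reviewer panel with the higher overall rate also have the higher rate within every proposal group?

Yes

Basic research: the 2025 panel 146/471 = 31.0%, Panel A 337/1405 = 24.0% → the 2025 panel
Infrastructure: the 2025 panel 67/154 = 43.5%, Panel A 63/206 = 30.6% → the 2025 panel
Applied research: the 2025 panel 54/80 = 67.5%, Panel A 48/78 = 61.5% → the 2025 panel
Overall: the 2025 panel 267/705 = 37.9%, Panel A 448/1689 = 26.5% → the 2025 panel
The 2025 panel wins overall and in every proposal group — no reversal.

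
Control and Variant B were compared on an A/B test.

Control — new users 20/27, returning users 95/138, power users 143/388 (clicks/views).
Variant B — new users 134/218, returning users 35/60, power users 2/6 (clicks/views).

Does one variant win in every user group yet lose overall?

New users: Control 20/27 = 74.1%, Variant B 134/218 = 61.5% → Control
Returning users: Control 95/138 = 68.8%, Variant B 35/60 = 58.3% → Control
Power users: Control 143/388 = 36.9%, Variant B 2/6 = 33.3% → Control
Overall: Control 258/553 = 46.7%, Variant B 171/284 = 60.2% → Variant B
Control wins each user group but Variant B wins overall — the comparison reverses. Control's views skew toward power users, which has a lower base rate.

Yes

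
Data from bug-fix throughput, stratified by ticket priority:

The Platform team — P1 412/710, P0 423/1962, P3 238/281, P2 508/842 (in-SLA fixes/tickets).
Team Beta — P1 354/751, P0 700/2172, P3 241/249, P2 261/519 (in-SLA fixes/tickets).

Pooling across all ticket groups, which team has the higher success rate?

Team Beta

P1: the Platform team 412/710 = 58.0%, Team Beta 354/751 = 47.1% → the Platform team
P0: the Platform team 423/1962 = 21.6%, Team Beta 700/2172 = 32.2% → Team Beta
P3: the Platform team 238/281 = 84.7%, Team Beta 241/249 = 96.8% → Team Beta
P2: the Platform team 508/842 = 60.3%, Team Beta 261/519 = 50.3% → the Platform team
Overall: the Platform team 1581/3795 = 41.7%, Team Beta 1556/3691 = 42.2% → Team Beta
(Neither sweeps every ticket group, but Team Beta has the higher pooled rate.)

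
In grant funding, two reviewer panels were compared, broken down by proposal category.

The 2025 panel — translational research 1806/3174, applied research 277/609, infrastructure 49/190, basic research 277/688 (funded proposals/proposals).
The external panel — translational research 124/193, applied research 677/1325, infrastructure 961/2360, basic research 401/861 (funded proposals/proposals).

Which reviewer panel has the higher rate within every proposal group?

the external panel

Translational research: the 2025 panel 1806/3174 = 56.9%, the external panel 124/193 = 64.2% → the external panel
Applied research: the 2025 panel 277/609 = 45.5%, the external panel 677/1325 = 51.1% → the external panel
Infrastructure: the 2025 panel 49/190 = 25.8%, the external panel 961/2360 = 40.7% → the external panel
Basic research: the 2025 panel 277/688 = 40.3%, the external panel 401/861 = 46.6% → the external panel
The external panel has the higher rate in all 4 groups.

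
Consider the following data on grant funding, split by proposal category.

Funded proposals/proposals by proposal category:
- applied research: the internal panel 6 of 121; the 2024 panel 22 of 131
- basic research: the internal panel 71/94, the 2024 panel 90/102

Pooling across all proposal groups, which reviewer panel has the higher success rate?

the 2024 panel

Applied research: the internal panel 6/121 = 5.0%, the 2024 panel 22/131 = 16.8% → the 2024 panel
Basic research: the internal panel 71/94 = 75.5%, the 2024 panel 90/102 = 88.2% → the 2024 panel
Overall: the internal panel 77/215 = 35.8%, the 2024 panel 112/233 = 48.1% → the 2024 panel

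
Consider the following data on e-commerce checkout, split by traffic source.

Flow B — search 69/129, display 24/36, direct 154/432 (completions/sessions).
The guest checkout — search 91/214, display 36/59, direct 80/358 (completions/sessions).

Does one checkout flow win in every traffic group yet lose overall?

No

Search: Flow B 69/129 = 53.5%, the guest checkout 91/214 = 42.5% → Flow B
Display: Flow B 24/36 = 66.7%, the guest checkout 36/59 = 61.0% → Flow B
Direct: Flow B 154/432 = 35.6%, the guest checkout 80/358 = 22.3% → Flow B
Overall: Flow B 247/597 = 41.4%, the guest checkout 207/631 = 32.8% → Flow B
Flow B wins overall and in every traffic group — no reversal.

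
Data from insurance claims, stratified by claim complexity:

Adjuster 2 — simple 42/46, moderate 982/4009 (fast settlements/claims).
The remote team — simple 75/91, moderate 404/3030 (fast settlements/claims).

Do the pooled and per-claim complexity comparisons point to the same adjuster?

Yes

Simple: Adjuster 2 42/46 = 91.3%, the remote team 75/91 = 82.4% → Adjuster 2
Moderate: Adjuster 2 982/4009 = 24.5%, the remote team 404/3030 = 13.3% → Adjuster 2
Overall: Adjuster 2 1024/4055 = 25.3%, the remote team 479/3121 = 15.3% → Adjuster 2
Adjuster 2 wins overall and in every claim group — no reversal.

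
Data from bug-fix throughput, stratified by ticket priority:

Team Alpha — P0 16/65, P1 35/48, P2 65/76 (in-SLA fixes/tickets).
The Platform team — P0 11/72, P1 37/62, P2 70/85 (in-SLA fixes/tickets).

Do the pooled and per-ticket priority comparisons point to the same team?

P0: Team Alpha 16/65 = 24.6%, the Platform team 11/72 = 15.3% → Team Alpha
P1: Team Alpha 35/48 = 72.9%, the Platform team 37/62 = 59.7% → Team Alpha
P2: Team Alpha 65/76 = 85.5%, the Platform team 70/85 = 82.4% → Team Alpha
Overall: Team Alpha 116/189 = 61.4%, the Platform team 118/219 = 53.9% → Team Alpha
Team Alpha wins overall and in every ticket group — no reversal.

Yes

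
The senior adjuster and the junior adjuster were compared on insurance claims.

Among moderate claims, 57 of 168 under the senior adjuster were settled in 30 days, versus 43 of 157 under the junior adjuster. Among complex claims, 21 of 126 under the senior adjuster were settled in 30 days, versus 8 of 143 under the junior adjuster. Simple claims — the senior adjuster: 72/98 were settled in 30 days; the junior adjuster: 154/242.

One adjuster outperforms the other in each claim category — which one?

Moderate: the senior adjuster 57/168 = 33.9%, the junior adjuster 43/157 = 27.4% → the senior adjuster
Complex: the senior adjuster 21/126 = 16.7%, the junior adjuster 8/143 = 5.6% → the senior adjuster
Simple: the senior adjuster 72/98 = 73.5%, the junior adjuster 154/242 = 63.6% → the senior adjuster
The senior adjuster has the higher rate in all 3 groups.

the senior adjuster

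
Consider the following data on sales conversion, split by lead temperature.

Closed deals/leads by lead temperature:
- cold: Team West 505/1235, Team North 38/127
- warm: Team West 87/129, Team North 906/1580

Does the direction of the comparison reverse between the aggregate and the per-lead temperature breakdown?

Yes

Cold: Team West 505/1235 = 40.9%, Team North 38/127 = 29.9% → Team West
Warm: Team West 87/129 = 67.4%, Team North 906/1580 = 57.3% → Team West
Overall: Team West 592/1364 = 43.4%, Team North 944/1707 = 55.3% → Team North
Team West wins each lead group but Team North wins overall — the comparison reverses. Team West's leads skew toward cold, which has a lower base rate.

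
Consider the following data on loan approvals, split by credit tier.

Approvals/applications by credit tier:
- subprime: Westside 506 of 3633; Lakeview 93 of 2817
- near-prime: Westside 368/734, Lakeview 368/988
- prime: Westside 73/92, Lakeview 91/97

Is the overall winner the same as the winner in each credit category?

No

Subprime: Westside 506/3633 = 13.9%, Lakeview 93/2817 = 3.3% → Westside
Near-prime: Westside 368/734 = 50.1%, Lakeview 368/988 = 37.2% → Westside
Prime: Westside 73/92 = 79.3%, Lakeview 91/97 = 93.8% → Lakeview
Overall: Westside 947/4459 = 21.2%, Lakeview 552/3902 = 14.1% → Westside
Neither sweeps: Westside wins 2 of 3 groups, Lakeview wins 1. Westside wins overall but not every group — no Simpson reversal.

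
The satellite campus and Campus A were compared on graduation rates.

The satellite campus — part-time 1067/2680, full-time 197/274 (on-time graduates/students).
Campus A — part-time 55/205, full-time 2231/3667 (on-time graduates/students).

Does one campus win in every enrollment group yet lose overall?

Part-time: the satellite campus 1067/2680 = 39.8%, Campus A 55/205 = 26.8% → the satellite campus
Full-time: the satellite campus 197/274 = 71.9%, Campus A 2231/3667 = 60.8% → the satellite campus
Overall: the satellite campus 1264/2954 = 42.8%, Campus A 2286/3872 = 59.0% → Campus A
The satellite campus wins each enrollment group but Campus A wins overall — the comparison reverses. The satellite campus's students skew toward part-time, which has a lower base rate.

Yes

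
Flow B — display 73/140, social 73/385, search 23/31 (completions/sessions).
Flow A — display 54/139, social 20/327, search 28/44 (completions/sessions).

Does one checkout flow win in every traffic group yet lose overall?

No

Display: Flow B 73/140 = 52.1%, Flow A 54/139 = 38.8% → Flow B
Social: Flow B 73/385 = 19.0%, Flow A 20/327 = 6.1% → Flow B
Search: Flow B 23/31 = 74.2%, Flow A 28/44 = 63.6% → Flow B
Overall: Flow B 169/556 = 30.4%, Flow A 102/510 = 20.0% → Flow B
Flow B wins overall and in every traffic group — no reversal.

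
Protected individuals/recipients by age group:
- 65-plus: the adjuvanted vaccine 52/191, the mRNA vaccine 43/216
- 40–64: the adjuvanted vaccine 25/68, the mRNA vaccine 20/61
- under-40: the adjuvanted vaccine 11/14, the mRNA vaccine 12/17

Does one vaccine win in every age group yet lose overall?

No

65-plus: the adjuvanted vaccine 52/191 = 27.2%, the mRNA vaccine 43/216 = 19.9% → the adjuvanted vaccine
40–64: the adjuvanted vaccine 25/68 = 36.8%, the mRNA vaccine 20/61 = 32.8% → the adjuvanted vaccine
Under-40: the adjuvanted vaccine 11/14 = 78.6%, the mRNA vaccine 12/17 = 70.6% → the adjuvanted vaccine
Overall: the adjuvanted vaccine 88/273 = 32.2%, the mRNA vaccine 75/294 = 25.5% → the adjuvanted vaccine
The adjuvanted vaccine wins overall and in every age group — no reversal.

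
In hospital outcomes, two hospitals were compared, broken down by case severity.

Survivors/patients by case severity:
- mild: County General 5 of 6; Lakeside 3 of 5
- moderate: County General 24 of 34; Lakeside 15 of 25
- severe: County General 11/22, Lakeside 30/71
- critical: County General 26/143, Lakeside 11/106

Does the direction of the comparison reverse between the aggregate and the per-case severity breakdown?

No

Mild: County General 5/6 = 83.3%, Lakeside 3/5 = 60.0% → County General
Moderate: County General 24/34 = 70.6%, Lakeside 15/25 = 60.0% → County General
Severe: County General 11/22 = 50.0%, Lakeside 30/71 = 42.3% → County General
Critical: County General 26/143 = 18.2%, Lakeside 11/106 = 10.4% → County General
Overall: County General 66/205 = 32.2%, Lakeside 59/207 = 28.5% → County General
County General wins overall and in every case group — no reversal.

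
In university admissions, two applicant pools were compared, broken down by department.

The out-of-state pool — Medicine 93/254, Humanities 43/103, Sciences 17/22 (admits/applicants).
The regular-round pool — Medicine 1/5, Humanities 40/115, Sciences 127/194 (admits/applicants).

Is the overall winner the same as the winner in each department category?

Medicine: the out-of-state pool 93/254 = 36.6%, the regular-round pool 1/5 = 20.0% → the out-of-state pool
Humanities: the out-of-state pool 43/103 = 41.7%, the regular-round pool 40/115 = 34.8% → the out-of-state pool
Sciences: the out-of-state pool 17/22 = 77.3%, the regular-round pool 127/194 = 65.5% → the out-of-state pool
Overall: the out-of-state pool 153/379 = 40.4%, the regular-round pool 168/314 = 53.5% → the regular-round pool
The out-of-state pool wins each department group but the regular-round pool wins overall — the comparison reverses. The out-of-state pool's applicants skew toward Medicine, which has a lower base rate.

No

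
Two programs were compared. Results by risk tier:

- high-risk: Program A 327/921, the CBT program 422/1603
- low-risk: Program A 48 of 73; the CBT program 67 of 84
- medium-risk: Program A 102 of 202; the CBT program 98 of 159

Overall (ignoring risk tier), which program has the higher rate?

High-risk: Program A 327/921 = 35.5%, the CBT program 422/1603 = 26.3% → Program A
Low-risk: Program A 48/73 = 65.8%, the CBT program 67/84 = 79.8% → the CBT program
Medium-risk: Program A 102/202 = 50.5%, the CBT program 98/159 = 61.6% → the CBT program
Overall: Program A 477/1196 = 39.9%, the CBT program 587/1846 = 31.8% → Program A
(Neither sweeps every risk group, but Program A has the higher pooled rate.)

Program A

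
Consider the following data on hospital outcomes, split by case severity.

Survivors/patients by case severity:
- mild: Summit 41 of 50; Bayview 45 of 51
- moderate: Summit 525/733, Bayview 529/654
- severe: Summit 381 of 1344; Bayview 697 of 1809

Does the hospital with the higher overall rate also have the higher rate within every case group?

Mild: Summit 41/50 = 82.0%, Bayview 45/51 = 88.2% → Bayview
Moderate: Summit 525/733 = 71.6%, Bayview 529/654 = 80.9% → Bayview
Severe: Summit 381/1344 = 28.3%, Bayview 697/1809 = 38.5% → Bayview
Overall: Summit 947/2127 = 44.5%, Bayview 1271/2514 = 50.6% → Bayview
Bayview wins overall and in every case group — no reversal.

Yes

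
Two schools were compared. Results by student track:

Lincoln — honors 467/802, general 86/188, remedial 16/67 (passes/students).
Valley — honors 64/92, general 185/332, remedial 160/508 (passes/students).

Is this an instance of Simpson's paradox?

Honors: Lincoln 467/802 = 58.2%, Valley 64/92 = 69.6% → Valley
General: Lincoln 86/188 = 45.7%, Valley 185/332 = 55.7% → Valley
Remedial: Lincoln 16/67 = 23.9%, Valley 160/508 = 31.5% → Valley
Overall: Lincoln 569/1057 = 53.8%, Valley 409/932 = 43.9% → Lincoln
Valley wins each student group but Lincoln wins overall — the comparison reverses. Valley's students skew toward remedial, which has a lower base rate.

Yes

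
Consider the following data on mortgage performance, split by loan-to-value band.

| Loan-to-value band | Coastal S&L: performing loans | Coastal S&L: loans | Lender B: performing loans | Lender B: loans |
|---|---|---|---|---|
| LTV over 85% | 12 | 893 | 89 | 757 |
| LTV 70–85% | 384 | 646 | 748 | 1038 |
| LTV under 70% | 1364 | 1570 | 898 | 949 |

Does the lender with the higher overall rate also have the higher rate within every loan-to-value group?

LTV over 85%: Coastal S&L 12/893 = 1.3%, Lender B 89/757 = 11.8% → Lender B
LTV 70–85%: Coastal S&L 384/646 = 59.4%, Lender B 748/1038 = 72.1% → Lender B
LTV under 70%: Coastal S&L 1364/1570 = 86.9%, Lender B 898/949 = 94.6% → Lender B
Overall: Coastal S&L 1760/3109 = 56.6%, Lender B 1735/2744 = 63.2% → Lender B
Lender B wins overall and in every loan-to-value group — no reversal.

Yes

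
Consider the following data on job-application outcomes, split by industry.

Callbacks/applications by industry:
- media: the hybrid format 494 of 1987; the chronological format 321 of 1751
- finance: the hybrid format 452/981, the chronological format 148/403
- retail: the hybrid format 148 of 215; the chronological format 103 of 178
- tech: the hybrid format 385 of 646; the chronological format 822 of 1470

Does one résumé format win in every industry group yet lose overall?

No

Media: the hybrid format 494/1987 = 24.9%, the chronological format 321/1751 = 18.3% → the hybrid format
Finance: the hybrid format 452/981 = 46.1%, the chronological format 148/403 = 36.7% → the hybrid format
Retail: the hybrid format 148/215 = 68.8%, the chronological format 103/178 = 57.9% → the hybrid format
Tech: the hybrid format 385/646 = 59.6%, the chronological format 822/1470 = 55.9% → the hybrid format
Overall: the hybrid format 1479/3829 = 38.6%, the chronological format 1394/3802 = 36.7% → the hybrid format
The hybrid format wins overall and in every industry group — no reversal.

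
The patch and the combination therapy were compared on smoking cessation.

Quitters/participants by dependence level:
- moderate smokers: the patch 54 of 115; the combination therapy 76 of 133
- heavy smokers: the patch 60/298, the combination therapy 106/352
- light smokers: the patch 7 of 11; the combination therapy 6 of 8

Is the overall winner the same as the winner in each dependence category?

Moderate smokers: the patch 54/115 = 47.0%, the combination therapy 76/133 = 57.1% → the combination therapy
Heavy smokers: the patch 60/298 = 20.1%, the combination therapy 106/352 = 30.1% → the combination therapy
Light smokers: the patch 7/11 = 63.6%, the combination therapy 6/8 = 75.0% → the combination therapy
Overall: the patch 121/424 = 28.5%, the combination therapy 188/493 = 38.1% → the combination therapy
The combination therapy wins overall and in every dependence group — no reversal.

Yes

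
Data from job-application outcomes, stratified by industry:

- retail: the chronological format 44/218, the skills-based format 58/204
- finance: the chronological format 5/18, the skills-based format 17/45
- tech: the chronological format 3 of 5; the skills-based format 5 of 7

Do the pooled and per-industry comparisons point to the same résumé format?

Yes

Retail: the chronological format 44/218 = 20.2%, the skills-based format 58/204 = 28.4% → the skills-based format
Finance: the chronological format 5/18 = 27.8%, the skills-based format 17/45 = 37.8% → the skills-based format
Tech: the chronological format 3/5 = 60.0%, the skills-based format 5/7 = 71.4% → the skills-based format
Overall: the chronological format 52/241 = 21.6%, the skills-based format 80/256 = 31.2% → the skills-based format
The skills-based format wins overall and in every industry group — no reversal.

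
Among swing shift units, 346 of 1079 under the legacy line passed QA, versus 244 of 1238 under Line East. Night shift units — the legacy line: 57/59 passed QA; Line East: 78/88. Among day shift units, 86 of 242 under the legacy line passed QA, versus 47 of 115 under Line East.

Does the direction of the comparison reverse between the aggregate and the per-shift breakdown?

No

Swing shift: the legacy line 346/1079 = 32.1%, Line East 244/1238 = 19.7% → the legacy line
Night shift: the legacy line 57/59 = 96.6%, Line East 78/88 = 88.6% → the legacy line
Day shift: the legacy line 86/242 = 35.5%, Line East 47/115 = 40.9% → Line East
Overall: the legacy line 489/1380 = 35.4%, Line East 369/1441 = 25.6% → the legacy line
Neither sweeps: the legacy line wins 2 of 3 groups, Line East wins 1. The legacy line wins overall but not every group — no Simpson reversal.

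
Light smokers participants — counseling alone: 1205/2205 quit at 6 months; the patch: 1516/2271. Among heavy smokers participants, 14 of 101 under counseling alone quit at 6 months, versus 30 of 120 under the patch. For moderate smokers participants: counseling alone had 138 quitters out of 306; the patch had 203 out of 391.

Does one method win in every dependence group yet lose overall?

No

Light smokers: counseling alone 1205/2205 = 54.6%, the patch 1516/2271 = 66.8% → the patch
Heavy smokers: counseling alone 14/101 = 13.9%, the patch 30/120 = 25.0% → the patch
Moderate smokers: counseling alone 138/306 = 45.1%, the patch 203/391 = 51.9% → the patch
Overall: counseling alone 1357/2612 = 52.0%, the patch 1749/2782 = 62.9% → the patch
The patch wins overall and in every dependence group — no reversal.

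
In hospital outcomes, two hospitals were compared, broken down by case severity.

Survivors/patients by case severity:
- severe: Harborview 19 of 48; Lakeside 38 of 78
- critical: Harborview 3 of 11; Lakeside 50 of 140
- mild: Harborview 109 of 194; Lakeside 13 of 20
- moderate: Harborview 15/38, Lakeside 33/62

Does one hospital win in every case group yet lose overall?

Severe: Harborview 19/48 = 39.6%, Lakeside 38/78 = 48.7% → Lakeside
Critical: Harborview 3/11 = 27.3%, Lakeside 50/140 = 35.7% → Lakeside
Mild: Harborview 109/194 = 56.2%, Lakeside 13/20 = 65.0% → Lakeside
Moderate: Harborview 15/38 = 39.5%, Lakeside 33/62 = 53.2% → Lakeside
Overall: Harborview 146/291 = 50.2%, Lakeside 134/300 = 44.7% → Harborview
Lakeside wins each case group but Harborview wins overall — the comparison reverses. Lakeside's patients skew toward critical, which has a lower base rate.

Yes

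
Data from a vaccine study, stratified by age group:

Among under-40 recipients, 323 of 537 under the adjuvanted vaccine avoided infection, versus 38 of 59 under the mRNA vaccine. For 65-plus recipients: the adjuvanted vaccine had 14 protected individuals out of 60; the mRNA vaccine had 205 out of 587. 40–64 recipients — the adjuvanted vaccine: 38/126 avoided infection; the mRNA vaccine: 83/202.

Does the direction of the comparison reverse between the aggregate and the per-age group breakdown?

Yes

Under-40: the adjuvanted vaccine 323/537 = 60.1%, the mRNA vaccine 38/59 = 64.4% → the mRNA vaccine
65-plus: the adjuvanted vaccine 14/60 = 23.3%, the mRNA vaccine 205/587 = 34.9% → the mRNA vaccine
40–64: the adjuvanted vaccine 38/126 = 30.2%, the mRNA vaccine 83/202 = 41.1% → the mRNA vaccine
Overall: the adjuvanted vaccine 375/723 = 51.9%, the mRNA vaccine 326/848 = 38.4% → the adjuvanted vaccine
The mRNA vaccine wins each age group but the adjuvanted vaccine wins overall — the comparison reverses. The mRNA vaccine's recipients skew toward 65-plus, which has a lower base rate.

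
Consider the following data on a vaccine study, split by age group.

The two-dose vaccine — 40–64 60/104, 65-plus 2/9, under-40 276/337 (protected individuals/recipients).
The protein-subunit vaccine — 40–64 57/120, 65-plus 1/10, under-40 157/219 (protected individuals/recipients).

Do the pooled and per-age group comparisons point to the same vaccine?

40–64: the two-dose vaccine 60/104 = 57.7%, the protein-subunit vaccine 57/120 = 47.5% → the two-dose vaccine
65-plus: the two-dose vaccine 2/9 = 22.2%, the protein-subunit vaccine 1/10 = 10.0% → the two-dose vaccine
Under-40: the two-dose vaccine 276/337 = 81.9%, the protein-subunit vaccine 157/219 = 71.7% → the two-dose vaccine
Overall: the two-dose vaccine 338/450 = 75.1%, the protein-subunit vaccine 215/349 = 61.6% → the two-dose vaccine
The two-dose vaccine wins overall and in every age group — no reversal.

Yes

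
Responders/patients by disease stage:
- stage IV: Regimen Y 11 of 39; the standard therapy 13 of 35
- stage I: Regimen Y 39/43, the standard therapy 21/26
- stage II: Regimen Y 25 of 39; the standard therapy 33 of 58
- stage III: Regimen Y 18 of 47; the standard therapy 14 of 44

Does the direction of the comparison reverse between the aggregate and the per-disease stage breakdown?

Stage IV: Regimen Y 11/39 = 28.2%, the standard therapy 13/35 = 37.1% → the standard therapy
Stage I: Regimen Y 39/43 = 90.7%, the standard therapy 21/26 = 80.8% → Regimen Y
Stage II: Regimen Y 25/39 = 64.1%, the standard therapy 33/58 = 56.9% → Regimen Y
Stage III: Regimen Y 18/47 = 38.3%, the standard therapy 14/44 = 31.8% → Regimen Y
Overall: Regimen Y 93/168 = 55.4%, the standard therapy 81/163 = 49.7% → Regimen Y
Neither sweeps: Regimen Y wins 3 of 4 groups, the standard therapy wins 1. Regimen Y wins overall but not every group — no Simpson reversal.

No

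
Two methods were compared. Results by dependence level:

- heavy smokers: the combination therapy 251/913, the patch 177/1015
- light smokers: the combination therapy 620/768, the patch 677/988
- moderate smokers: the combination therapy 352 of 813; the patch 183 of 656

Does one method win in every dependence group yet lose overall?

Heavy smokers: the combination therapy 251/913 = 27.5%, the patch 177/1015 = 17.4% → the combination therapy
Light smokers: the combination therapy 620/768 = 80.7%, the patch 677/988 = 68.5% → the combination therapy
Moderate smokers: the combination therapy 352/813 = 43.3%, the patch 183/656 = 27.9% → the combination therapy
Overall: the combination therapy 1223/2494 = 49.0%, the patch 1037/2659 = 39.0% → the combination therapy
The combination therapy wins overall and in every dependence group — no reversal.

No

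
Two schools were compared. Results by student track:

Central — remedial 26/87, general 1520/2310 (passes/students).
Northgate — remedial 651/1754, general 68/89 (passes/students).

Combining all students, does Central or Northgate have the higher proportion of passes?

Remedial: Central 26/87 = 29.9%, Northgate 651/1754 = 37.1% → Northgate
General: Central 1520/2310 = 65.8%, Northgate 68/89 = 76.4% → Northgate
Overall: Central 1546/2397 = 64.5%, Northgate 719/1843 = 39.0% → Central
(Northgate wins every student group but Central wins overall — Northgate's students skew toward the low-rate remedial group.)

Central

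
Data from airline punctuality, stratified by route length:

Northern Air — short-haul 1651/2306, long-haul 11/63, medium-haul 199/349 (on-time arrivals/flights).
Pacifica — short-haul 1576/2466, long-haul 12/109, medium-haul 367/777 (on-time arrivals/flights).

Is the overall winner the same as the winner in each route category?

Short-haul: Northern Air 1651/2306 = 71.6%, Pacifica 1576/2466 = 63.9% → Northern Air
Long-haul: Northern Air 11/63 = 17.5%, Pacifica 12/109 = 11.0% → Northern Air
Medium-haul: Northern Air 199/349 = 57.0%, Pacifica 367/777 = 47.2% → Northern Air
Overall: Northern Air 1861/2718 = 68.5%, Pacifica 1955/3352 = 58.3% → Northern Air
Northern Air wins overall and in every route group — no reversal.

Yes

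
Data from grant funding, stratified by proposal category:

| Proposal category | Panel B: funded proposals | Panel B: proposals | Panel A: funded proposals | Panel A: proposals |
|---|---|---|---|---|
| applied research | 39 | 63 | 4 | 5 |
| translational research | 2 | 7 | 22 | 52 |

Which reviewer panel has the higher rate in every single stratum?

Panel A

Applied research: Panel B 39/63 = 61.9%, Panel A 4/5 = 80.0% → Panel A
Translational research: Panel B 2/7 = 28.6%, Panel A 22/52 = 42.3% → Panel A
Panel A has the higher rate in both groups.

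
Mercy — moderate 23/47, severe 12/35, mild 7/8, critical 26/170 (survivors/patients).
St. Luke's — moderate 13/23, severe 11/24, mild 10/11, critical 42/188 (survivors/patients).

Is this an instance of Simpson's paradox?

Moderate: Mercy 23/47 = 48.9%, St. Luke's 13/23 = 56.5% → St. Luke's
Severe: Mercy 12/35 = 34.3%, St. Luke's 11/24 = 45.8% → St. Luke's
Mild: Mercy 7/8 = 87.5%, St. Luke's 10/11 = 90.9% → St. Luke's
Critical: Mercy 26/170 = 15.3%, St. Luke's 42/188 = 22.3% → St. Luke's
Overall: Mercy 68/260 = 26.2%, St. Luke's 76/246 = 30.9% → St. Luke's
St. Luke's wins overall and in every case group — no reversal.

No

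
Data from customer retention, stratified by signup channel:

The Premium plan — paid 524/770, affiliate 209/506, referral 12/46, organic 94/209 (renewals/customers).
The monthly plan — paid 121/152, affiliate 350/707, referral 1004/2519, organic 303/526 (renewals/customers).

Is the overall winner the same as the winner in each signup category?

Paid: the Premium plan 524/770 = 68.1%, the monthly plan 121/152 = 79.6% → the monthly plan
Affiliate: the Premium plan 209/506 = 41.3%, the monthly plan 350/707 = 49.5% → the monthly plan
Referral: the Premium plan 12/46 = 26.1%, the monthly plan 1004/2519 = 39.9% → the monthly plan
Organic: the Premium plan 94/209 = 45.0%, the monthly plan 303/526 = 57.6% → the monthly plan
Overall: the Premium plan 839/1531 = 54.8%, the monthly plan 1778/3904 = 45.5% → the Premium plan
The monthly plan wins each signup group but the Premium plan wins overall — the comparison reverses. The monthly plan's customers skew toward referral, which has a lower base rate.

No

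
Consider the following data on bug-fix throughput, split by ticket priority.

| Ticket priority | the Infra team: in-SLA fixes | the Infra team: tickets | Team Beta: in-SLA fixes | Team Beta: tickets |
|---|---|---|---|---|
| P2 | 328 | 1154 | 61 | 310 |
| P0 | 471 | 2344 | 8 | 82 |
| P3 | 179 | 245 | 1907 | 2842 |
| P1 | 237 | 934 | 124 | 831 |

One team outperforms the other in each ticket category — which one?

P2: the Infra team 328/1154 = 28.4%, Team Beta 61/310 = 19.7% → the Infra team
P0: the Infra team 471/2344 = 20.1%, Team Beta 8/82 = 9.8% → the Infra team
P3: the Infra team 179/245 = 73.1%, Team Beta 1907/2842 = 67.1% → the Infra team
P1: the Infra team 237/934 = 25.4%, Team Beta 124/831 = 14.9% → the Infra team
The Infra team has the higher rate in all 4 groups.

the Infra team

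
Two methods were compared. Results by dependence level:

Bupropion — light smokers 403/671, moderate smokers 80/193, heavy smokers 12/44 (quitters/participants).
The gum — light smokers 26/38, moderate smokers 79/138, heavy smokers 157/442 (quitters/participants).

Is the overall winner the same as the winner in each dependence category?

No

Light smokers: bupropion 403/671 = 60.1%, the gum 26/38 = 68.4% → the gum
Moderate smokers: bupropion 80/193 = 41.5%, the gum 79/138 = 57.2% → the gum
Heavy smokers: bupropion 12/44 = 27.3%, the gum 157/442 = 35.5% → the gum
Overall: bupropion 495/908 = 54.5%, the gum 262/618 = 42.4% → bupropion
The gum wins each dependence group but bupropion wins overall — the comparison reverses. The gum's participants skew toward heavy smokers, which has a lower base rate.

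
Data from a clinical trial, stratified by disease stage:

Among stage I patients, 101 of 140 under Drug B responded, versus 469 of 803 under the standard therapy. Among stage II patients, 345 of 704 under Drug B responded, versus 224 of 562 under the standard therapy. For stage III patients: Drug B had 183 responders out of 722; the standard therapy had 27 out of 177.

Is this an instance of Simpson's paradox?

Yes

Stage I: Drug B 101/140 = 72.1%, the standard therapy 469/803 = 58.4% → Drug B
Stage II: Drug B 345/704 = 49.0%, the standard therapy 224/562 = 39.9% → Drug B
Stage III: Drug B 183/722 = 25.3%, the standard therapy 27/177 = 15.3% → Drug B
Overall: Drug B 629/1566 = 40.2%, the standard therapy 720/1542 = 46.7% → the standard therapy
Drug B wins each disease group but the standard therapy wins overall — the comparison reverses. Drug B's patients skew toward stage III, which has a lower base rate.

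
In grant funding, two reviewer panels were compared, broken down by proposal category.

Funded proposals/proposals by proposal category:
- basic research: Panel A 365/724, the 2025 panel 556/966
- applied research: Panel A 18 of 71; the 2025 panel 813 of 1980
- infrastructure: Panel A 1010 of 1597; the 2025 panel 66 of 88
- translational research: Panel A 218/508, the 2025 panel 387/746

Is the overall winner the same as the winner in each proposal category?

No

Basic research: Panel A 365/724 = 50.4%, the 2025 panel 556/966 = 57.6% → the 2025 panel
Applied research: Panel A 18/71 = 25.4%, the 2025 panel 813/1980 = 41.1% → the 2025 panel
Infrastructure: Panel A 1010/1597 = 63.2%, the 2025 panel 66/88 = 75.0% → the 2025 panel
Translational research: Panel A 218/508 = 42.9%, the 2025 panel 387/746 = 51.9% → the 2025 panel
Overall: Panel A 1611/2900 = 55.6%, the 2025 panel 1822/3780 = 48.2% → Panel A
The 2025 panel wins each proposal group but Panel A wins overall — the comparison reverses. The 2025 panel's proposals skew toward applied research, which has a lower base rate.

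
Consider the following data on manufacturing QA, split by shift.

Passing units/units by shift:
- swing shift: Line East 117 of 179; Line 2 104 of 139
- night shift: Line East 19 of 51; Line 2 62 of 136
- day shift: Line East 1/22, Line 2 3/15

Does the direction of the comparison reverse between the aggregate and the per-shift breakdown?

No

Swing shift: Line East 117/179 = 65.4%, Line 2 104/139 = 74.8% → Line 2
Night shift: Line East 19/51 = 37.3%, Line 2 62/136 = 45.6% → Line 2
Day shift: Line East 1/22 = 4.5%, Line 2 3/15 = 20.0% → Line 2
Overall: Line East 137/252 = 54.4%, Line 2 169/290 = 58.3% → Line 2
Line 2 wins overall and in every shift group — no reversal.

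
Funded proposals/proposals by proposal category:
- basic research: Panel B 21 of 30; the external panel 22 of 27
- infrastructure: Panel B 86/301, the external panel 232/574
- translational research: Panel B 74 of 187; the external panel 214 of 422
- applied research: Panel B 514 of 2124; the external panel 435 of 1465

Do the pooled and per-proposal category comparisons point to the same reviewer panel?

Basic research: Panel B 21/30 = 70.0%, the external panel 22/27 = 81.5% → the external panel
Infrastructure: Panel B 86/301 = 28.6%, the external panel 232/574 = 40.4% → the external panel
Translational research: Panel B 74/187 = 39.6%, the external panel 214/422 = 50.7% → the external panel
Applied research: Panel B 514/2124 = 24.2%, the external panel 435/1465 = 29.7% → the external panel
Overall: Panel B 695/2642 = 26.3%, the external panel 903/2488 = 36.3% → the external panel
The external panel wins overall and in every proposal group — no reversal.

Yes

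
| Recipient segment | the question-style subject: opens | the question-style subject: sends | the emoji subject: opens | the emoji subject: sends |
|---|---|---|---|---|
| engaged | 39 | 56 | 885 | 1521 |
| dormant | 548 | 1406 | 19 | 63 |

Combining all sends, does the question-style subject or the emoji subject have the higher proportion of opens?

the emoji subject

Engaged: the question-style subject 39/56 = 69.6%, the emoji subject 885/1521 = 58.2% → the question-style subject
Dormant: the question-style subject 548/1406 = 39.0%, the emoji subject 19/63 = 30.2% → the question-style subject
Overall: the question-style subject 587/1462 = 40.2%, the emoji subject 904/1584 = 57.1% → the emoji subject
(The question-style subject wins every recipient group but the emoji subject wins overall — the question-style subject's sends skew toward the low-rate dormant group.)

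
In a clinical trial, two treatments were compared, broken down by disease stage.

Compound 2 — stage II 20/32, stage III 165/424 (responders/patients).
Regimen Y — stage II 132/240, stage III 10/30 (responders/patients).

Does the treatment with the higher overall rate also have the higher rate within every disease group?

No

Stage II: Compound 2 20/32 = 62.5%, Regimen Y 132/240 = 55.0% → Compound 2
Stage III: Compound 2 165/424 = 38.9%, Regimen Y 10/30 = 33.3% → Compound 2
Overall: Compound 2 185/456 = 40.6%, Regimen Y 142/270 = 52.6% → Regimen Y
Compound 2 wins each disease group but Regimen Y wins overall — the comparison reverses. Compound 2's patients skew toward stage III, which has a lower base rate.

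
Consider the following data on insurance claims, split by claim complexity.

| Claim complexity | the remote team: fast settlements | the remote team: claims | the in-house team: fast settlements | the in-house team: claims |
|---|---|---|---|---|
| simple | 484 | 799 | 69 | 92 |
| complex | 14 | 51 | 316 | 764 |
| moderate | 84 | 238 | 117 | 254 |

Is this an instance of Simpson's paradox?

Yes

Simple: the remote team 484/799 = 60.6%, the in-house team 69/92 = 75.0% → the in-house team
Complex: the remote team 14/51 = 27.5%, the in-house team 316/764 = 41.4% → the in-house team
Moderate: the remote team 84/238 = 35.3%, the in-house team 117/254 = 46.1% → the in-house team
Overall: the remote team 582/1088 = 53.5%, the in-house team 502/1110 = 45.2% → the remote team
The in-house team wins each claim group but the remote team wins overall — the comparison reverses. The in-house team's claims skew toward complex, which has a lower base rate.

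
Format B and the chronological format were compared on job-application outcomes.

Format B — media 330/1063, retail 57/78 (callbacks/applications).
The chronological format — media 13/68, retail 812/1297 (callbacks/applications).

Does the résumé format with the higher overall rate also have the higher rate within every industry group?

No

Media: Format B 330/1063 = 31.0%, the chronological format 13/68 = 19.1% → Format B
Retail: Format B 57/78 = 73.1%, the chronological format 812/1297 = 62.6% → Format B
Overall: Format B 387/1141 = 33.9%, the chronological format 825/1365 = 60.4% → the chronological format
Format B wins each industry group but the chronological format wins overall — the comparison reverses. Format B's applications skew toward media, which has a lower base rate.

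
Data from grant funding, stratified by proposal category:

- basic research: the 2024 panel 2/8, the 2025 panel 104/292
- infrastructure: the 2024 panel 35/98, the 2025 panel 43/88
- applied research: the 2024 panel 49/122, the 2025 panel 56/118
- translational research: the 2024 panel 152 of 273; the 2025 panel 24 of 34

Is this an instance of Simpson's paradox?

Yes

Basic research: the 2024 panel 2/8 = 25.0%, the 2025 panel 104/292 = 35.6% → the 2025 panel
Infrastructure: the 2024 panel 35/98 = 35.7%, the 2025 panel 43/88 = 48.9% → the 2025 panel
Applied research: the 2024 panel 49/122 = 40.2%, the 2025 panel 56/118 = 47.5% → the 2025 panel
Translational research: the 2024 panel 152/273 = 55.7%, the 2025 panel 24/34 = 70.6% → the 2025 panel
Overall: the 2024 panel 238/501 = 47.5%, the 2025 panel 227/532 = 42.7% → the 2024 panel
The 2025 panel wins each proposal group but the 2024 panel wins overall — the comparison reverses. The 2025 panel's proposals skew toward basic research, which has a lower base rate.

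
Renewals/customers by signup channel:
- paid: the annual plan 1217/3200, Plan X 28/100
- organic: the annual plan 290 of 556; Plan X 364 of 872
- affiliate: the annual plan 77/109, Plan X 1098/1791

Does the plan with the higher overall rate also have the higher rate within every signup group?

No

Paid: the annual plan 1217/3200 = 38.0%, Plan X 28/100 = 28.0% → the annual plan
Organic: the annual plan 290/556 = 52.2%, Plan X 364/872 = 41.7% → the annual plan
Affiliate: the annual plan 77/109 = 70.6%, Plan X 1098/1791 = 61.3% → the annual plan
Overall: the annual plan 1584/3865 = 41.0%, Plan X 1490/2763 = 53.9% → Plan X
The annual plan wins each signup group but Plan X wins overall — the comparison reverses. The annual plan's customers skew toward paid, which has a lower base rate.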